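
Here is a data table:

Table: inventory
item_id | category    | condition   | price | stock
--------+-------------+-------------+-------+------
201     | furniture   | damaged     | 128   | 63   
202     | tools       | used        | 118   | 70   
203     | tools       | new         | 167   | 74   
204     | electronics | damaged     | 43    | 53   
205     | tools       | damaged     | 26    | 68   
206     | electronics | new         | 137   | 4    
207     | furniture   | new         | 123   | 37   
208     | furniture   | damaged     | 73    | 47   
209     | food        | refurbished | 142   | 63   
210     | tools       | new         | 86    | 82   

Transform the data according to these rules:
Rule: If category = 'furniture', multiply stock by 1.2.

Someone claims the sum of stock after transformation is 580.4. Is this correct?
No, the correct result is 590.4.

Step 1: Calculate the correct sum after transformation
Step 2: Apply multiplier 1.2 to records where category = 'furniture'
Step 3: Correct result = 590.4
Step 4: Claimed result = 580.4
Step 5: 590.4 ≠ 580.4
Conclusion: The claimed result is incorrect. The correct answer is 590.4.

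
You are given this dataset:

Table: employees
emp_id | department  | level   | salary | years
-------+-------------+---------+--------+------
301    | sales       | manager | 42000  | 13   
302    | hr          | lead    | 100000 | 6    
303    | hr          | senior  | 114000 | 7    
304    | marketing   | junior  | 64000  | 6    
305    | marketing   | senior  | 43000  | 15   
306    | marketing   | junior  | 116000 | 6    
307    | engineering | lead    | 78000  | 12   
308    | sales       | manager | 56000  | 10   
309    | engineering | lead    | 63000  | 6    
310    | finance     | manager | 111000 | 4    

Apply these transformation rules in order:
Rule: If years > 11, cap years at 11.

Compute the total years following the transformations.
78

Step 1: 3 records have years > 11
Step 2: These records originally summed to 40
Step 3: After capping: 3 × 11 = 33
Step 4: Unaffected records sum: 45
Step 5: Final sum = 33 + 45 = 78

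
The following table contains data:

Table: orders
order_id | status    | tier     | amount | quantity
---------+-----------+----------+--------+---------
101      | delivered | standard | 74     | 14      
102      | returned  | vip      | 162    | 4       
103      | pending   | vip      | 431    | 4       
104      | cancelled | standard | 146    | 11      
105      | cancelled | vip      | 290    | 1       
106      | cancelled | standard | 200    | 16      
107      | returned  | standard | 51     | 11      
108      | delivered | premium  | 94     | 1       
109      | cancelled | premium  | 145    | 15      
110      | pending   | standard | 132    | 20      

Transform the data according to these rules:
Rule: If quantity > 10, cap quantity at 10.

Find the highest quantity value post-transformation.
10

Step 1: Original maximum quantity = 20
Step 2: Apply cap at 10
Step 3: 6 records had quantity > 10 and were capped
Step 4: Maximum after transformation = 10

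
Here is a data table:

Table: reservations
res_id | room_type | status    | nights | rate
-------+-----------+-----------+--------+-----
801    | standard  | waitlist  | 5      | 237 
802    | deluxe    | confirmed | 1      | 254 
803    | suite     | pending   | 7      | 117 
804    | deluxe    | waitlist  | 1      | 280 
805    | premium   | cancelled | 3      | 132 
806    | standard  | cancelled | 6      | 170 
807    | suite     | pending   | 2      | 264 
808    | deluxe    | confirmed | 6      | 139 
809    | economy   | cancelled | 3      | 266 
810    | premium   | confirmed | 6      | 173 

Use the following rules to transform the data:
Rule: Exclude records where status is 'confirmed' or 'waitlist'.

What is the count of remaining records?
5

Step 1: Count records to exclude
  - 3 (confirmed) + 2 (waitlist) = 5 records
Step 2: Total records: 10
Step 3: Remaining = 10 - 5 = 5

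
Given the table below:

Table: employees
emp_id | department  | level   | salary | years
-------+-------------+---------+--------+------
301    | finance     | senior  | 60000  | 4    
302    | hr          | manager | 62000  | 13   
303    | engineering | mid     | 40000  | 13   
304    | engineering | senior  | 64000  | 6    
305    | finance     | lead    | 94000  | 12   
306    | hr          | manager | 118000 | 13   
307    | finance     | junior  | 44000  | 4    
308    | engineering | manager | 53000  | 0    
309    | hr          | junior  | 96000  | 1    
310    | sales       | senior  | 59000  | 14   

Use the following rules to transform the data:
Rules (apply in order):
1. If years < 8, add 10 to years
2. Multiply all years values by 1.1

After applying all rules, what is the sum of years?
143.0

Step 1: Apply Rule 1 - Add 10 to records with years < 8
  - 5 records affected: 15 + (5 × 10) = 65
  - Unaffected records: 65
  - Sum after Rule 1: 130
Step 2: Apply Rule 2 - Multiply all by 1.1
  - 130 × 1.1 = 143.0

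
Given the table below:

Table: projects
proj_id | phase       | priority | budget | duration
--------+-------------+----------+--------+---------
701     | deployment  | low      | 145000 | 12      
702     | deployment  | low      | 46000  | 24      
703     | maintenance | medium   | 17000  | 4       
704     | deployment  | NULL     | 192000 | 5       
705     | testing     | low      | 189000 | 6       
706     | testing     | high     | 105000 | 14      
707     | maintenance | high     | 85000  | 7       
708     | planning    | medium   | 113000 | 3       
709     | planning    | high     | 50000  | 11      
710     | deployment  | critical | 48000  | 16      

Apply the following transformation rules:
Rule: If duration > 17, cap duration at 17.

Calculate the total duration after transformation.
95

Step 1: 1 records have duration > 17
Step 2: These records originally summed to 24
Step 3: After capping: 1 × 17 = 17
Step 4: Unaffected records sum: 78
Step 5: Final sum = 17 + 78 = 95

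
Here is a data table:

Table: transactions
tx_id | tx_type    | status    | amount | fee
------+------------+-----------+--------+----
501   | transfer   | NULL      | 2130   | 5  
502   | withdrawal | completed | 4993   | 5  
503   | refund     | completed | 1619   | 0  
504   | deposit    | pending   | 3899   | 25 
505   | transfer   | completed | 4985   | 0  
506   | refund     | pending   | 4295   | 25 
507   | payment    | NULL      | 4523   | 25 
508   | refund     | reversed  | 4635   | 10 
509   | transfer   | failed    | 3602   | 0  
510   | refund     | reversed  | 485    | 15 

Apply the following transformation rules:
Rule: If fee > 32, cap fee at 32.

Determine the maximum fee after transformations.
25

Step 1: Original maximum fee = 25
Step 2: Check cap of 32 against maximum
Step 3: No records exceed the cap (max 25 <= cap 32), so no capping applies
Step 4: Maximum after transformation = 25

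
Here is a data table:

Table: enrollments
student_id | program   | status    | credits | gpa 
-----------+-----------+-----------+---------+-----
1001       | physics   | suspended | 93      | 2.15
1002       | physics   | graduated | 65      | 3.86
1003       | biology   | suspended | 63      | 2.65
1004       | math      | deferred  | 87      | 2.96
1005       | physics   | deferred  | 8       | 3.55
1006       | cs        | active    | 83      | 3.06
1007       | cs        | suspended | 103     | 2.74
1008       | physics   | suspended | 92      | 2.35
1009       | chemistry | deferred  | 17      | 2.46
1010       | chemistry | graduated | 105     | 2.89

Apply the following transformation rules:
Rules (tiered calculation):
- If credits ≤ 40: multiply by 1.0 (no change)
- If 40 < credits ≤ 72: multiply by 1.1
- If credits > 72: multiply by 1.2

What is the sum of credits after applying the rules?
841.4

Step 1: Tier 1 (credits ≤ 40): 2 records, sum = 25 × 1.0 = 25.0
Step 2: Tier 2 (40 < credits ≤ 72): 2 records, sum = 128 × 1.1 = 140.8
Step 3: Tier 3 (credits > 72): 6 records, sum = 563 × 1.2 = 675.6
Step 4: Final sum = 25.0 + 140.8 + 675.6 = 841.4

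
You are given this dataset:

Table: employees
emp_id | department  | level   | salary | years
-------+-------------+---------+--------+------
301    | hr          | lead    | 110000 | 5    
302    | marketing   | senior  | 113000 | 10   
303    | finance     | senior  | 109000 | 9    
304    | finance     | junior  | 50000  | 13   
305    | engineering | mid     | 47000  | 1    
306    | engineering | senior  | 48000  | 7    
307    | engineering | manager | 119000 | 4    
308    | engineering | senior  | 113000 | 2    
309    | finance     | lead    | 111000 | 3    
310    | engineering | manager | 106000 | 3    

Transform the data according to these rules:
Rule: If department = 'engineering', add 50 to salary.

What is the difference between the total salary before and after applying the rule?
250

Step 1: Original sum of salary = 926000
Step 2: 5 records have department = 'engineering'
Step 3: Each affected record changes by 50
Step 4: Total change = 5 × 50 = 250
Step 5: New sum = 926000 + 250 = 926250
Step 6: Difference = |926250 - 926000| = 250
        (Sum increased by 250)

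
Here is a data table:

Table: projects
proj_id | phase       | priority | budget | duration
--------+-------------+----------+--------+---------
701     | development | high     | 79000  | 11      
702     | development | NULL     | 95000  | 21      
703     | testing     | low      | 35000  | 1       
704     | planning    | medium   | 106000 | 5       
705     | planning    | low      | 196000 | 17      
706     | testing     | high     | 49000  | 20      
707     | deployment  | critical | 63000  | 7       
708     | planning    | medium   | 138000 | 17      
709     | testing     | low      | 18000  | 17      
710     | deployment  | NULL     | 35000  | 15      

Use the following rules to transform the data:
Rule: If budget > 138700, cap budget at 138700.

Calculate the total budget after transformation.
756700

Step 1: 1 records have budget > 138700
Step 2: These records originally summed to 196000
Step 3: After capping: 1 × 138700 = 138700
Step 4: Unaffected records sum: 618000
Step 5: Final sum = 138700 + 618000 = 756700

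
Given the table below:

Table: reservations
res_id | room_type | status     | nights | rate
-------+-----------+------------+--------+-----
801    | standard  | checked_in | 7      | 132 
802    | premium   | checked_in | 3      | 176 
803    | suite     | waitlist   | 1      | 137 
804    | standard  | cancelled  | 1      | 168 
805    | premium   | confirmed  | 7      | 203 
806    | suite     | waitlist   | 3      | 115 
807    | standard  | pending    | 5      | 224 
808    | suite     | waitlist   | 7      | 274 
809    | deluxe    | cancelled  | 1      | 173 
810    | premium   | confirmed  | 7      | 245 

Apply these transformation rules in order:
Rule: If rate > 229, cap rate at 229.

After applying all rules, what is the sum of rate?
1786

Step 1: 2 records have rate > 229
Step 2: These records originally summed to 519
Step 3: After capping: 2 × 229 = 458
Step 4: Unaffected records sum: 1328
Step 5: Final sum = 458 + 1328 = 1786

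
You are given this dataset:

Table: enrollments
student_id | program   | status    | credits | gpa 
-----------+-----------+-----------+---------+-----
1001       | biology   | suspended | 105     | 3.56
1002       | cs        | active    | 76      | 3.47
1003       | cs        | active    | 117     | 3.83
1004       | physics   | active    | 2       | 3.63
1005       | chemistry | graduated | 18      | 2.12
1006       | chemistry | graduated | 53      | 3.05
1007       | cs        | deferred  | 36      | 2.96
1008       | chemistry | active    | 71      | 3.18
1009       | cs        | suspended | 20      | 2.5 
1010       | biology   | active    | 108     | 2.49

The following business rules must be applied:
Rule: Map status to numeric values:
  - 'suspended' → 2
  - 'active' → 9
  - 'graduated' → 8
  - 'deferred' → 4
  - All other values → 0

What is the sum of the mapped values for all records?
69

Step 1: Apply mapping to each record
Step 2: Count by status:
  'suspended': 2 records × 2 = 4
  'active': 5 records × 9 = 45
  'graduated': 2 records × 8 = 16
  'deferred': 1 records × 4 = 4
Step 3: Sum all mapped values = 69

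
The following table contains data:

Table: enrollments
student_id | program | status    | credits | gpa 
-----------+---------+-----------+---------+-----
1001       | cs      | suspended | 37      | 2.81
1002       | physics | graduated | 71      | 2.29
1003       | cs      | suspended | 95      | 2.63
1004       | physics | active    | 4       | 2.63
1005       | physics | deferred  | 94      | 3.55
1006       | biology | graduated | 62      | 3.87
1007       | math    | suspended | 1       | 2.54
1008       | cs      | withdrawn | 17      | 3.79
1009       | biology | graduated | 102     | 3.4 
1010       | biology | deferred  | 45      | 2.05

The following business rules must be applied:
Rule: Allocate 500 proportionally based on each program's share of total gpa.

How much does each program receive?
biology: 157.65, cs: 156.12, math: 42.96, physics: 143.27

Step 1: Calculate total gpa = 29.56
Step 2: Calculate each program's proportion:
  biology: 9.32/29.56 = 31.53% → 157.65
  cs: 9.23/29.56 = 31.22% → 156.12
  math: 2.54/29.56 = 8.59% → 42.96
  physics: 8.47/29.56 = 28.65% → 143.27
Step 3: Verify: sum of allocations ≈ 500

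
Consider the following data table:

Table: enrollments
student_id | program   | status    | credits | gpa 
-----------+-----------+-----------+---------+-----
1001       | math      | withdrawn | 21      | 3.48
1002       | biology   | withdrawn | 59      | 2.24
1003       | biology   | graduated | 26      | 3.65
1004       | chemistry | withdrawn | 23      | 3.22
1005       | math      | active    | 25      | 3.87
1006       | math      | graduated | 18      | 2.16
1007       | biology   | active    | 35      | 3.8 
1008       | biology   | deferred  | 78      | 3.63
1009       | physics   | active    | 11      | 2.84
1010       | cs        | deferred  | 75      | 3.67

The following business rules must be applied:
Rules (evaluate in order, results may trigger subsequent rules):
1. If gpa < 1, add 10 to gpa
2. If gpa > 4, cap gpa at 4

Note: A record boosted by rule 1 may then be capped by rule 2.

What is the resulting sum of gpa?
32.56

Step 1: Apply rule 1 to records with gpa < 1
  - 0 records get bonus of 10
  - Of these, 0 records then exceed 4 and get capped
Step 2: Apply rule 2 to records with gpa > 4
  - 0 records (original) are capped
Step 3: Calculate final sum = 32.56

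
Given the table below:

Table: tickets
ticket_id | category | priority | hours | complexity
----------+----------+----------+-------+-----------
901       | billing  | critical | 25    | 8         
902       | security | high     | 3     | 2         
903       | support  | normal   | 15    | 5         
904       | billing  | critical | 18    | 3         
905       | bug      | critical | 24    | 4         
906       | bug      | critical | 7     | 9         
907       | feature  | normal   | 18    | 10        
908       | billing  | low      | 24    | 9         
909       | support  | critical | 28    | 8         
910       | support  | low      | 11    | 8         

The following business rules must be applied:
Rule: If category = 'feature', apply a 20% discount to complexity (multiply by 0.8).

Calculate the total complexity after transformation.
64.0

Step 1: Records with category = 'feature' have total complexity = 10
Step 2: Apply multiplier: 10 × 0.8 = 8.0
Step 3: Other records total: 56
Step 4: Final sum = 8.0 + 56 = 64.0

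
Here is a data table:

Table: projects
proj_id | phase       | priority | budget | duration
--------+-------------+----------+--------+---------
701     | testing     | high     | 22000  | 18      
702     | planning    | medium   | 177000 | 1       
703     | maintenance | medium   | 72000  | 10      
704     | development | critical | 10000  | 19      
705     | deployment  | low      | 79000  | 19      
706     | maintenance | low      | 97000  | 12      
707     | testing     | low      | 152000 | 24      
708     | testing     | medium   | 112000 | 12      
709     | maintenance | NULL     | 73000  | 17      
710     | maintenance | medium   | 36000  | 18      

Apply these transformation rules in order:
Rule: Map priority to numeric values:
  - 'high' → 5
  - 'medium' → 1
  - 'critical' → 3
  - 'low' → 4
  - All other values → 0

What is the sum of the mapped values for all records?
24

Step 1: Apply mapping to each record
Step 2: Count by status:
  'high': 1 records × 5 = 5
  'medium': 4 records × 1 = 4
  'critical': 1 records × 3 = 3
  'low': 3 records × 4 = 12
Step 3: Sum all mapped values = 24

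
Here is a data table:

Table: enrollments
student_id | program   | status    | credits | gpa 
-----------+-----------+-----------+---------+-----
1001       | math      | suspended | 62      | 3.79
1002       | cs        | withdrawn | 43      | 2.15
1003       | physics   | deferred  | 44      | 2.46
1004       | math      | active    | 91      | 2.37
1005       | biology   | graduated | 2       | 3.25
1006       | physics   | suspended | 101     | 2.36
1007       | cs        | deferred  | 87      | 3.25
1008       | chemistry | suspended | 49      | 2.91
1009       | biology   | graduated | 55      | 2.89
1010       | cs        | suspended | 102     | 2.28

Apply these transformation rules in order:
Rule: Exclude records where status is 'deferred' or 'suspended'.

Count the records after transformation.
4

Step 1: Count records to exclude
  - 2 (deferred) + 4 (suspended) = 6 records
Step 2: Total records: 10
Step 3: Remaining = 10 - 6 = 4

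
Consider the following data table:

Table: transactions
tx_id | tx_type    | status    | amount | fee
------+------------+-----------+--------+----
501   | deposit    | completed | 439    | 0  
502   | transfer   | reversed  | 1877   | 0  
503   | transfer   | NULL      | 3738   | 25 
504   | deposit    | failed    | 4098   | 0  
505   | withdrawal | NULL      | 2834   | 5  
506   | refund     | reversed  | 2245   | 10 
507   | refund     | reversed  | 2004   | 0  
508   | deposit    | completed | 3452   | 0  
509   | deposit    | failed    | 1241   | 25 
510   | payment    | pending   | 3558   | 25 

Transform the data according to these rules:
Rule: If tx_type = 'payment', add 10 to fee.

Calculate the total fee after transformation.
100

Step 1: Count records where tx_type = 'payment': 1
Step 2: Total bonus added: 1 × 10 = 10
Step 3: Original sum of fee: 90
Step 4: Final sum = 90 + 10 = 100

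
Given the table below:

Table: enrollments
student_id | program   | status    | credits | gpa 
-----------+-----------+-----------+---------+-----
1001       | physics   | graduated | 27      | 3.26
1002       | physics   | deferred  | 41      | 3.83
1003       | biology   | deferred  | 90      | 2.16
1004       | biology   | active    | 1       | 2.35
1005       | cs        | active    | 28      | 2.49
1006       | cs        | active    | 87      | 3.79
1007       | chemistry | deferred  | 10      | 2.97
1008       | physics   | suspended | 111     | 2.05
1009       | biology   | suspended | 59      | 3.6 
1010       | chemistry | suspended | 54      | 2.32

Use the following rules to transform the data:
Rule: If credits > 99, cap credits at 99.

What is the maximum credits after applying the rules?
99

Step 1: Original maximum credits = 111
Step 2: Apply cap at 99
Step 3: 1 records had credits > 99 and were capped
Step 4: Maximum after transformation = 99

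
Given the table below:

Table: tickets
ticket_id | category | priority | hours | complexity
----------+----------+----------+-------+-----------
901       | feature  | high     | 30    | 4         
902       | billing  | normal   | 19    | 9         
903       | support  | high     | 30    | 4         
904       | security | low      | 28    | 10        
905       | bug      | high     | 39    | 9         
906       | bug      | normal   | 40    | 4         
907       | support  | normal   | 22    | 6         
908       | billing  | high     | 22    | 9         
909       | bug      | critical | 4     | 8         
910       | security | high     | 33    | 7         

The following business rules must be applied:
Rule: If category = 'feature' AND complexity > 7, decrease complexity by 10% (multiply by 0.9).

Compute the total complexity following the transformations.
70

Step 1: Find records where category = 'feature' AND complexity > 7
Step 2: 0 records match, summing to 0
Step 3: After multiplier: 0 × 0.9 = 0.0
Step 4: Unaffected records sum: 70
Step 5: Final sum = 0.0 + 70 = 70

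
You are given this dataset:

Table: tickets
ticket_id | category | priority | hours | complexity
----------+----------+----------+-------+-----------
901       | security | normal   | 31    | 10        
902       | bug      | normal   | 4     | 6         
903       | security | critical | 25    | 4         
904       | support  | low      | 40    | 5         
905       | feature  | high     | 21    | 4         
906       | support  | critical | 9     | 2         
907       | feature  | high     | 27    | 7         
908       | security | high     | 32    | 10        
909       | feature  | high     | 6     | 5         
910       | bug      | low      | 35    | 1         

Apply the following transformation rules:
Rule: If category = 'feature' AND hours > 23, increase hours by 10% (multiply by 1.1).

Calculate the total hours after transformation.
232.7

Step 1: Find records where category = 'feature' AND hours > 23
Step 2: 1 records match, summing to 27
Step 3: After multiplier: 27 × 1.1 = 29.7
Step 4: Unaffected records sum: 203
Step 5: Final sum = 29.7 + 203 = 232.7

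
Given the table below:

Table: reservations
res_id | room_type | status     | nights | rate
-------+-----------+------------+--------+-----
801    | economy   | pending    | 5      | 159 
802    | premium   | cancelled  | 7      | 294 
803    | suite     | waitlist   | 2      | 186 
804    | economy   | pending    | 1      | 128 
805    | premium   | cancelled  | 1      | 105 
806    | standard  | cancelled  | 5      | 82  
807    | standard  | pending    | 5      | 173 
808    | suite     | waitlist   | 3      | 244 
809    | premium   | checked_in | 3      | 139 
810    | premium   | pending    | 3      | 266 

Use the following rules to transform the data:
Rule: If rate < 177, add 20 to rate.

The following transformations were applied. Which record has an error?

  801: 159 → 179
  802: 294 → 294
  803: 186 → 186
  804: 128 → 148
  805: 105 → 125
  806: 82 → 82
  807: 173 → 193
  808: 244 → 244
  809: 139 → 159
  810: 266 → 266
Record 806 has an error. The correct transformed value should be 102, not 82.

Step 1: Check each record against the rule
Step 2: Record 806 has rate = 82
Step 3: Since 82 < 177, the bonus should have been applied
Step 4: Correct value = 102, but claimed value = 82
Conclusion: Record 806 has the error.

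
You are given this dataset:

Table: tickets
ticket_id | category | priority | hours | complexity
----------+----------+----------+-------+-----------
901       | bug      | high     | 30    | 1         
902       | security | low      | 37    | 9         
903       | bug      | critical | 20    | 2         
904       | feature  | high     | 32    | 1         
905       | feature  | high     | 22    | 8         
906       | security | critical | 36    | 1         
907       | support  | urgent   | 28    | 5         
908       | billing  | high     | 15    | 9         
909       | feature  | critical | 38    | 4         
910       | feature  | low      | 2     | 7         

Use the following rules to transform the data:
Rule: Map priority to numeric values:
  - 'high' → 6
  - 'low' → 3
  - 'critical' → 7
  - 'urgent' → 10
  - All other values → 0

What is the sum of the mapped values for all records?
61

Step 1: Apply mapping to each record
Step 2: Count by status:
  'high': 4 records × 6 = 24
  'low': 2 records × 3 = 6
  'critical': 3 records × 7 = 21
  'urgent': 1 records × 10 = 10
Step 3: Sum all mapped values = 61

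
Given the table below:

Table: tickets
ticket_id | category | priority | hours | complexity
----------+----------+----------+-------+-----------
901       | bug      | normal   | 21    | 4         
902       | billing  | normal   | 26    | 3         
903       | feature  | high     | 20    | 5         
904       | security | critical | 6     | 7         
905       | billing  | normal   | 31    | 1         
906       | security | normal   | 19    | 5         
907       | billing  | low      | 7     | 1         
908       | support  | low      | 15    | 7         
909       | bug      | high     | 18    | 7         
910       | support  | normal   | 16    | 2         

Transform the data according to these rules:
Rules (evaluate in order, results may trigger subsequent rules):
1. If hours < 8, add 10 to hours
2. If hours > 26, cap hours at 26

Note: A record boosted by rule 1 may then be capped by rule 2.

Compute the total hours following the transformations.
194

Step 1: Apply rule 1 to records with hours < 8
  - 2 records get bonus of 10
  - Of these, 0 records then exceed 26 and get capped
Step 2: Apply rule 2 to records with hours > 26
  - 1 records (original) are capped
Step 3: Calculate final sum = 194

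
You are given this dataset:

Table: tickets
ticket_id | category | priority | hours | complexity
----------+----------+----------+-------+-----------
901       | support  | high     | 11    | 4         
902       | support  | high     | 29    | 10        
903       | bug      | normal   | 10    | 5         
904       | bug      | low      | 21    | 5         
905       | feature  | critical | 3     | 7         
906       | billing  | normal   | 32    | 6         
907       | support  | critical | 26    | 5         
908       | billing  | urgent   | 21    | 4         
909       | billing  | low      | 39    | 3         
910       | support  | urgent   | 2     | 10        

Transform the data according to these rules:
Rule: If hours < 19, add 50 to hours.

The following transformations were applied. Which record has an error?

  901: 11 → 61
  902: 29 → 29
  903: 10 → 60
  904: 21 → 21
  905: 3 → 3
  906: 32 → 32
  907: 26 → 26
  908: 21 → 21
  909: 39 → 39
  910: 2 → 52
Record 905 has an error. The correct transformed value should be 53, not 3.

Step 1: Check each record against the rule
Step 2: Record 905 has hours = 3
Step 3: Since 3 < 19, the bonus should have been applied
Step 4: Correct value = 53, but claimed value = 3
Conclusion: Record 905 has the error.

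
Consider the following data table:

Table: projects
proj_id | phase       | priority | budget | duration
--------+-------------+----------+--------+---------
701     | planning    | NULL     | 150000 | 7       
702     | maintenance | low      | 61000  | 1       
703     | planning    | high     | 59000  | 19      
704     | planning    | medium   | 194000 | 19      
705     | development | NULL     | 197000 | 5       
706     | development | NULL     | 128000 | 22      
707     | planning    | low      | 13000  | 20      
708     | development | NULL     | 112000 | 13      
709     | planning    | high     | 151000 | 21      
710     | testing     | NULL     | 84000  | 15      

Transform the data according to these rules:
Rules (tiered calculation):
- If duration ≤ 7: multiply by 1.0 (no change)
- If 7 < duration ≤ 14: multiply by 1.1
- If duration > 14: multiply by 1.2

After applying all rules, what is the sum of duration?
166.5

Step 1: Tier 1 (duration ≤ 7): 3 records, sum = 13 × 1.0 = 13.0
Step 2: Tier 2 (7 < duration ≤ 14): 1 records, sum = 13 × 1.1 = 14.3
Step 3: Tier 3 (duration > 14): 6 records, sum = 116 × 1.2 = 139.2
Step 4: Final sum = 13.0 + 14.3 + 139.2 = 166.5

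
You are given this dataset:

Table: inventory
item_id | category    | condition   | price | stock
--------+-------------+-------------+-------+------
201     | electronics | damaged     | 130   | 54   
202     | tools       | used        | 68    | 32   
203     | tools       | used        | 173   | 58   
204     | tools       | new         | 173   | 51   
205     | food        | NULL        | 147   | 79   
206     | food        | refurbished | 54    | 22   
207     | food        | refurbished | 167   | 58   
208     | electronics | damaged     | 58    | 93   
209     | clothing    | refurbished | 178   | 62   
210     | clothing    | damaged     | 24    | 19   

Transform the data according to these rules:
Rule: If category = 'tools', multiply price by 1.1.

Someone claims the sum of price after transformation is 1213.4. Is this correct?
Yes, the result is correct.

Step 1: Calculate the correct sum after transformation
Step 2: Apply multiplier 1.1 to records where category = 'tools'
Step 3: Correct result = 1213.4
Step 4: Claimed result = 1213.4
Step 5: 1213.4 = 1213.4 ✓
Conclusion: The claimed result is correct.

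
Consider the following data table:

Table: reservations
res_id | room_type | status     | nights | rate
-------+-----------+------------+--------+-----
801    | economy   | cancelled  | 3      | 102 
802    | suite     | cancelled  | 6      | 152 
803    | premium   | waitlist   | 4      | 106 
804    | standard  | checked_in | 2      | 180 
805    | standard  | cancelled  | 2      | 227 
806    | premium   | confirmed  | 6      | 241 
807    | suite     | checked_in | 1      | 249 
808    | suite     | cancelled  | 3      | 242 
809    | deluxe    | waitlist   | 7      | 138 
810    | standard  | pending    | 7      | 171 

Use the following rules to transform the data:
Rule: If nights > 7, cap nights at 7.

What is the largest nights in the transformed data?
7

Step 1: Original maximum nights = 7
Step 2: Check cap of 7 against maximum
Step 3: No records exceed the cap (max 7 <= cap 7), so no capping applies
Step 4: Maximum after transformation = 7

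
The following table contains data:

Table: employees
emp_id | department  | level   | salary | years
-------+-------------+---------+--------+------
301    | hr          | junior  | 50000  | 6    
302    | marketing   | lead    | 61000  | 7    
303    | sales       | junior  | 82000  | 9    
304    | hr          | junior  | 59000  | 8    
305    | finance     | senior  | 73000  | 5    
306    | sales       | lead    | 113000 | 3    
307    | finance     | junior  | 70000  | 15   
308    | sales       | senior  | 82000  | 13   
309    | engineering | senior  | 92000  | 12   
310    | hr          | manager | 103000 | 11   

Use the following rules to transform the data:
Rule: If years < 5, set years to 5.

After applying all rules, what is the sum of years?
91

Step 1: 1 records have years < 5
Step 2: These records originally summed to 3
Step 3: After setting to minimum: 1 × 5 = 5
Step 4: Unaffected records sum: 86
Step 5: Final sum = 5 + 86 = 91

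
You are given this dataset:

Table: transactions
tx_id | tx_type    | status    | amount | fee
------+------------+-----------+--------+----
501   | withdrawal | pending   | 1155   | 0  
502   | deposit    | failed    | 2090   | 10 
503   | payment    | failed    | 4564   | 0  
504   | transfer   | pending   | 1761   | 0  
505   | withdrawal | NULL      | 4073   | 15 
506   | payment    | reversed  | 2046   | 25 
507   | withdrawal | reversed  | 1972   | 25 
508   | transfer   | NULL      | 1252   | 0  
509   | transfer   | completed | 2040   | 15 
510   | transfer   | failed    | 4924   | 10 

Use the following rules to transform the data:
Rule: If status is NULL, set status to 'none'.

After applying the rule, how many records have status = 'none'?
2

Step 1: Count records where status IS NULL
Step 2: Found 2 records with NULL status
Step 3: These records will have status set to 'none'
Step 4: Records already having status = 'none': 0
Step 5: Answer: 2 + 0 = 2 records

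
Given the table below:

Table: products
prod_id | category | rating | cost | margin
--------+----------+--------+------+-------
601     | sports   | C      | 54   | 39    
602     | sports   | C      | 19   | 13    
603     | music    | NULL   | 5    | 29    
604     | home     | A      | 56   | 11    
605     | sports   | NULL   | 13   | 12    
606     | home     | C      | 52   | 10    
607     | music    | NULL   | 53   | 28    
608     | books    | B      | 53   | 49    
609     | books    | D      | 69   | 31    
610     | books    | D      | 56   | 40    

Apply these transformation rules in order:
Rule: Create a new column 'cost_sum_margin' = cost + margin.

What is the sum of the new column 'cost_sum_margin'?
692

Step 1: For each record, compute cost + margin
Example calculations:
  54 + 39 = 93
  19 + 13 = 32
  5 + 29 = 34
  ...
Step 2: Sum all derived values
Step 3: Total = 692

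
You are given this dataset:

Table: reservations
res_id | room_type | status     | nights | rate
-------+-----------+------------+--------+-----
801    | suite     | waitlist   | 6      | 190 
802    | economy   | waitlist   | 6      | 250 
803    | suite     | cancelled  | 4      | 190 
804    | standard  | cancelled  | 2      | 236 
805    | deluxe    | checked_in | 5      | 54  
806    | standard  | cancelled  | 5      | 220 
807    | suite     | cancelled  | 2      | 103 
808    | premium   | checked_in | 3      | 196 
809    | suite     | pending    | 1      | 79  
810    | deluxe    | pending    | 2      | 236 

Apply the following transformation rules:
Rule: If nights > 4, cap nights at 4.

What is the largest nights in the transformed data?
4

Step 1: Original maximum nights = 6
Step 2: Apply cap at 4
Step 3: 4 records had nights > 4 and were capped
Step 4: Maximum after transformation = 4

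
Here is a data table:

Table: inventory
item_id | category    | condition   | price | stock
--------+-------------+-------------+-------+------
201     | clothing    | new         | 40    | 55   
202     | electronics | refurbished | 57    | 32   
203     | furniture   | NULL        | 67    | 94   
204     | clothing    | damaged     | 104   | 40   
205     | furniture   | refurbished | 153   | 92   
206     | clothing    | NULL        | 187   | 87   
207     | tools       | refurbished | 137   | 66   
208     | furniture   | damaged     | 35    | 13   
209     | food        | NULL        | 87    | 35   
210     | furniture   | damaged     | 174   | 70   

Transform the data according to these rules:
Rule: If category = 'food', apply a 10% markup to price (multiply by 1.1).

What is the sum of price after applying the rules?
1049.7

Step 1: Records with category = 'food' have total price = 87
Step 2: Apply multiplier: 87 × 1.1 = 95.7
Step 3: Other records total: 954
Step 4: Final sum = 95.7 + 954 = 1049.7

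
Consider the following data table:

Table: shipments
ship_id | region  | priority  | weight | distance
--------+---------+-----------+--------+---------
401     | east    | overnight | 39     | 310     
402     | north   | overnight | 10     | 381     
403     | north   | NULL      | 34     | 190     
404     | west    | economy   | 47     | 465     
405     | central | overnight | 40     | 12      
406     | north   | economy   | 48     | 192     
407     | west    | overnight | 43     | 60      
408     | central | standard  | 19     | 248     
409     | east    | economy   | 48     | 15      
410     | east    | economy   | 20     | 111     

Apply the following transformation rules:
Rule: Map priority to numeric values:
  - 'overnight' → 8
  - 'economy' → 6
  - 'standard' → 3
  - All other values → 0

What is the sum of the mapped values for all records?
59

Step 1: Apply mapping to each record
Step 2: Count by status:
  'overnight': 4 records × 8 = 32
  'economy': 4 records × 6 = 24
  'standard': 1 records × 3 = 3
Step 3: Sum all mapped values = 59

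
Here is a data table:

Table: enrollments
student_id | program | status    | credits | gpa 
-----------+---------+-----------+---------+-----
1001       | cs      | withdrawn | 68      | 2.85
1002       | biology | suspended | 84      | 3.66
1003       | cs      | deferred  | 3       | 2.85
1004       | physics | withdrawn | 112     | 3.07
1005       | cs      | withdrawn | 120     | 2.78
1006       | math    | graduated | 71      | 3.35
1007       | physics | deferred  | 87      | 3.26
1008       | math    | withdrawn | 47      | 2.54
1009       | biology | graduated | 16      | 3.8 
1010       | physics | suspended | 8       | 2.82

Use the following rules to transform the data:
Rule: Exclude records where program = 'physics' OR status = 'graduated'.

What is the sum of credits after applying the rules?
322

Step 1: Find records where program = 'physics' OR status = 'graduated'
Step 2: 5 records match, summing to 294
Step 3: Original sum: 616
Step 4: Remaining sum = 616 - 294 = 322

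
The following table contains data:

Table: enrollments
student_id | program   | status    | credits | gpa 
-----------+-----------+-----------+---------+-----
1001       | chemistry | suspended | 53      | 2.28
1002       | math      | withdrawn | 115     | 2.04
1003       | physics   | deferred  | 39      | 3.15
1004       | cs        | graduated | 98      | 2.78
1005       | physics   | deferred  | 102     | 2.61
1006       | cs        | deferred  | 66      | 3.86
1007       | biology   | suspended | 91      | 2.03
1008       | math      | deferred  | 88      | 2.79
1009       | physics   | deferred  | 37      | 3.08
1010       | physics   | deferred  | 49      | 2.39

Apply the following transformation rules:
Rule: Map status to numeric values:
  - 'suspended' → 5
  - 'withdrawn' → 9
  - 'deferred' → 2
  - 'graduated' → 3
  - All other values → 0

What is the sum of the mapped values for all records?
34

Step 1: Apply mapping to each record
Step 2: Count by status:
  'suspended': 2 records × 5 = 10
  'withdrawn': 1 records × 9 = 9
  'deferred': 6 records × 2 = 12
  'graduated': 1 records × 3 = 3
Step 3: Sum all mapped values = 34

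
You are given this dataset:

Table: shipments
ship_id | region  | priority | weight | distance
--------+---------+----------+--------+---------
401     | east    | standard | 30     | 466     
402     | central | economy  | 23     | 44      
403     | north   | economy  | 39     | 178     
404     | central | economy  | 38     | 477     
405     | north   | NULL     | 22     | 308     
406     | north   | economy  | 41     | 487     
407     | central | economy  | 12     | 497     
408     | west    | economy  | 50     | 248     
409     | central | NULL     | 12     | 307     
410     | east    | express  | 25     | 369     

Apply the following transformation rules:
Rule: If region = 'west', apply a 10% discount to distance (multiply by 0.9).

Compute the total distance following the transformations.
3356.2

Step 1: Records with region = 'west' have total distance = 248
Step 2: Apply multiplier: 248 × 0.9 = 223.2
Step 3: Other records total: 3133
Step 4: Final sum = 223.2 + 3133 = 3356.2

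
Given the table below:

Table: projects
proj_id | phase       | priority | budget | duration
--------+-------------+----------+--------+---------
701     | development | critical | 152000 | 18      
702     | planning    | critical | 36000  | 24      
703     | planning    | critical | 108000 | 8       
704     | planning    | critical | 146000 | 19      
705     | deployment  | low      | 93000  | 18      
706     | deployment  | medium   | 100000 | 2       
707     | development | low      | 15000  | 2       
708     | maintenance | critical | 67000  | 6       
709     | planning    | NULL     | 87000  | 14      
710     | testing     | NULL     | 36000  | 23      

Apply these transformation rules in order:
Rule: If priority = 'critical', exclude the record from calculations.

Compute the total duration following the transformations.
59

Step 1: Identify records where priority = 'critical'
Step 2: The excluded records sum to 75
Step 3: Original total duration = 134
Step 4: Remaining total = 134 - 75 = 59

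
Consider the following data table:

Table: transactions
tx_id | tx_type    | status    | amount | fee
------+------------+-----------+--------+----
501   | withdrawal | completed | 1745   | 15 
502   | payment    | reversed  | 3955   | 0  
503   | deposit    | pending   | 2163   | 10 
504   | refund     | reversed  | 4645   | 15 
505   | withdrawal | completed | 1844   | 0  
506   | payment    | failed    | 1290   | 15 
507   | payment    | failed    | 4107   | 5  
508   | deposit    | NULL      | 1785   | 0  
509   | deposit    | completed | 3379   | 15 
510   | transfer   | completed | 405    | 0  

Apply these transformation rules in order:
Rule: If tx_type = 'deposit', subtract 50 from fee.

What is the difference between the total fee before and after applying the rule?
150

Step 1: Original sum of fee = 75
Step 2: 3 records have tx_type = 'deposit'
Step 3: Each affected record changes by -50
Step 4: Total change = 3 × -50 = -150
Step 5: New sum = 75 + -150 = -75
Step 6: Difference = |-75 - 75| = 150
        (Sum decreased by 150)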